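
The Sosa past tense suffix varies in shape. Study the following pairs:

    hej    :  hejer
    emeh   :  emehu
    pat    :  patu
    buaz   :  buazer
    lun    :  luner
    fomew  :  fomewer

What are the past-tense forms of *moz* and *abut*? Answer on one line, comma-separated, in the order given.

The pattern is voicing of the final consonant: -u when the stem ends in a voiceless consonant (*emeh*, *pat*); -er when the stem ends in a voiced consonant (*hej*, *buaz*, *lun*, *fomew*).
*moz*: final consonant = /z/, voiced → -er → *mozer*.
*abut*: final consonant = /t/, voiceless → -u → *abutu*.

mozer, abutu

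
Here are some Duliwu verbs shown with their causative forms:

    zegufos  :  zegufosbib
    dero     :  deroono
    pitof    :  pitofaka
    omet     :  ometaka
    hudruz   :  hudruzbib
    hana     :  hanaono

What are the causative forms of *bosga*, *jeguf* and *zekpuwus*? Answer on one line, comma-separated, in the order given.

Looking at the final sound of each stem: -bib when the stem ends in a sibilant (*zegufos*, *hudruz*); -aka when the stem ends in a non-sibilant consonant (*pitof*, *omet*); -ono when the stem ends in a vowel (*dero*, *hana*).
Since the final sound of *bosga* is /a/ (a vowel), it takes -ono, giving *bosgaono*.
*jeguf*: final sound = /f/, a non-sibilant consonant → -aka → *jegufaka*.
Since the final sound of *zekpuwus* is /s/ (a sibilant), it takes -bib, giving *zekpuwusbib*.

bosgaono, jegufaka, zekpuwusbib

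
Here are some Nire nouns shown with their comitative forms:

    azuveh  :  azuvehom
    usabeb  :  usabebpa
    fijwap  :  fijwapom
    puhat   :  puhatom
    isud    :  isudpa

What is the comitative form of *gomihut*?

The pattern is voicing of the final consonant: -om when the stem ends in a voiceless consonant (*azuveh*, *fijwap*, *puhat*); -pa when the stem ends in a voiced consonant (*usabeb*, *isud*).
*gomihut* — final consonant /t/ (voiceless) → -om → *gomihutom*.

gomihutom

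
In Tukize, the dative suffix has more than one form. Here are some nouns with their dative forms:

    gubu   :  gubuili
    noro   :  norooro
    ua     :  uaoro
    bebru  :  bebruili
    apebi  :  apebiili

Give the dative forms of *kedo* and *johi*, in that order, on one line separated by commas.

kedooro, johiili

The pattern is height harmony: -ili when the last vowel of the stem is a high vowel (*gubu*, *bebru*, *apebi*); -oro when the last vowel of the stem is a non-high vowel (*noro*, *ua*).
The last vowel of *kedo* is /o/, which is a non-high vowel, so the suffix is -oro, giving *kedooro*.
*johi*: last vowel = /i/, a high vowel → -ili → *johiili*.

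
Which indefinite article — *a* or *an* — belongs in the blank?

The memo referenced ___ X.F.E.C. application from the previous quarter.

The indefinite article is chosen by the initial *sound* of the following word, not its spelling.
The initialism *X.F.E.C.* is read letter by letter; the first letter, X, is pronounced /ɛks/, which begins with a vowel sound.
So the article is *an*: The memo referenced an X.F.E.C. application from the previous quarter.

an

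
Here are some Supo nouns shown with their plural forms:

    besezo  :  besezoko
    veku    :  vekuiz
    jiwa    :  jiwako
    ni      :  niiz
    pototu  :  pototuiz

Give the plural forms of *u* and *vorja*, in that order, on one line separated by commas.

The pattern is height harmony: -iz when the last vowel of the stem is a high vowel (*veku*, *ni*, *pototu*); -ko when the last vowel of the stem is a non-high vowel (*besezo*, *jiwa*).
*u*: last vowel = /u/, a high vowel → -iz → *uiz*.
*vorja*: last vowel = /a/, a non-high vowel → -ko → *vorjako*.

uiz, vorjako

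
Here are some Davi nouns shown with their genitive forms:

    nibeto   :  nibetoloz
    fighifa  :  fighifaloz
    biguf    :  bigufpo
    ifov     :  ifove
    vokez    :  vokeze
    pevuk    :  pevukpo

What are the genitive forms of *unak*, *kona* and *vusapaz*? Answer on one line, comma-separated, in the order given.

Looking at the final sound of each stem: -po when the stem ends in a voiceless consonant (*biguf*, *pevuk*); -e when the stem ends in a voiced consonant (*ifov*, *vokez*); -loz when the stem ends in a vowel (*nibeto*, *fighifa*).
*unak* — final sound /k/ (a voiceless consonant) → -po → *unakpo*.
*kona* — final sound /a/ (a vowel) → -loz → *konaloz*.
The final sound of *vusapaz* is /z/, which is a voiced consonant, so the suffix is -e, giving *vusapaze*.

unakpo, konaloz, vusapaze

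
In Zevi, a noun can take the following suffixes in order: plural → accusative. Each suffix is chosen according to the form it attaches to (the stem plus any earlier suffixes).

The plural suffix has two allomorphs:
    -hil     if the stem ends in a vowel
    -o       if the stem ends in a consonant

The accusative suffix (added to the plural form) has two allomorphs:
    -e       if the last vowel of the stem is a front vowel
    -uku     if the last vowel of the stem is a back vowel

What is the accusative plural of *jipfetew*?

jipfetewouku

*jipfetew*: final sound = /w/, a consonant → -o → *jipfetewo*.
The plural form *jipfetewo* — last vowel /o/ (a back vowel) → -uku → *jipfetewouku*.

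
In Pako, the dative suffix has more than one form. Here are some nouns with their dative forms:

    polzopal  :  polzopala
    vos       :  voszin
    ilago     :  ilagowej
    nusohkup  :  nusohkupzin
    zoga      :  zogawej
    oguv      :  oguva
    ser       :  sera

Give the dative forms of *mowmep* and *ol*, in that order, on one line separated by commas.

mowmepzin, ola

Looking at the final sound of each stem: -zin when the stem ends in a voiceless consonant (*vos*, *nusohkup*); -a when the stem ends in a voiced consonant (*polzopal*, *oguv*, *ser*); -wej when the stem ends in a vowel (*ilago*, *zoga*).
*mowmep*: final sound = /p/, a voiceless consonant → -zin → *mowmepzin*.
*ol*: final sound = /l/, a voiced consonant → -a → *ola*.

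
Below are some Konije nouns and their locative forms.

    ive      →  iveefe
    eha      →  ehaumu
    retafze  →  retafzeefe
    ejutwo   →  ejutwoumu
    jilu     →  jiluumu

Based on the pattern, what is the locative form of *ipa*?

Looking at the last vowel of each stem: -efe when the last vowel of the stem is a front vowel (*ive*, *retafze*); -umu when the last vowel of the stem is a back vowel (*eha*, *ejutwo*, *jilu*).
Since the last vowel of *ipa* is /a/ (a back vowel), it takes -umu, giving *ipaumu*.

ipaumu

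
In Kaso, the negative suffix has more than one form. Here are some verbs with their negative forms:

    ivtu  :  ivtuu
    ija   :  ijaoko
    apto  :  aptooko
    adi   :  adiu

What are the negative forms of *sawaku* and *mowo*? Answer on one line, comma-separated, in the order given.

sawakuu, mowooko

The suffix is conditioned by the last vowel: -u when the last vowel of the stem is a high vowel (*ivtu*, *adi*); -oko when the last vowel of the stem is a non-high vowel (*ija*, *apto*).
*sawaku*: last vowel = /u/, a high vowel → -u → *sawakuu*.
*mowo* — last vowel /o/ (a non-high vowel) → -oko → *mowooko*.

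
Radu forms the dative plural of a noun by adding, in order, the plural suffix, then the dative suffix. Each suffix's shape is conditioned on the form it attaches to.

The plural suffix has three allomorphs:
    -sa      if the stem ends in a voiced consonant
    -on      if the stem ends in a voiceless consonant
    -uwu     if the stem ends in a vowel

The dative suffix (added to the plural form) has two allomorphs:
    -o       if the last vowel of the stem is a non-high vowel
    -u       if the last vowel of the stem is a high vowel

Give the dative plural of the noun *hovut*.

hovutono

The final sound of *hovut* is /t/, which is a voiceless consonant, so the plural suffix is -on, giving *hovuton*.
The last vowel of the plural form *hovuton* is /o/, which is a non-high vowel, so the dative suffix is -o, giving *hovutono*.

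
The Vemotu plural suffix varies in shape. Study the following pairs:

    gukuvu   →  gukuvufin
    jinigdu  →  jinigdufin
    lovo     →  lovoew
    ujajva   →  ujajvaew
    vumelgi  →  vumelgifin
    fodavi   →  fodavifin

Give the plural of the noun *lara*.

The suffix is conditioned by the last vowel: -fin when the last vowel of the stem is a high vowel (*gukuvu*, *jinigdu*, *vumelgi*, *fodavi*); -ew when the last vowel of the stem is a non-high vowel (*lovo*, *ujajva*).
The last vowel of *lara* is /a/, which is a non-high vowel, so the suffix is -ew, giving *laraew*.

laraew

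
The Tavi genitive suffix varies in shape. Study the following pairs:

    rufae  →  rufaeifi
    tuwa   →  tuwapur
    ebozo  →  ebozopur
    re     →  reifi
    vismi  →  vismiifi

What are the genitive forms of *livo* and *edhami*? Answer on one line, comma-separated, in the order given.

The alternation tracks the last vowel of the stem — -ifi when the last vowel of the stem is a front vowel (*rufae*, *re*, *vismi*); -pur when the last vowel of the stem is a back vowel (*tuwa*, *ebozo*).
*livo*: last vowel = /o/, a back vowel → -pur → *livopur*.
Since the last vowel of *edhami* is /i/ (a front vowel), it takes -ifi, giving *edhamiifi*.

livopur, edhamiifi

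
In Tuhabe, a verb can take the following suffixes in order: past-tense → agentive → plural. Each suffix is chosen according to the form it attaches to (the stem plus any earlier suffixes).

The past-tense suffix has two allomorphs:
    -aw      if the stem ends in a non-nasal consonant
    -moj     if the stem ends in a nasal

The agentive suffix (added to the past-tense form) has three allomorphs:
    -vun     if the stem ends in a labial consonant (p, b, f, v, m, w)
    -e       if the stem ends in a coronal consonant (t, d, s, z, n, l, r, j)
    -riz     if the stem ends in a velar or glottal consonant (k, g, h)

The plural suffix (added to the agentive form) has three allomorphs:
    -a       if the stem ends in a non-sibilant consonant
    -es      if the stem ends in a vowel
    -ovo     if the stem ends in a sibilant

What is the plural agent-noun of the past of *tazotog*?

The final consonant of *tazotog* is /g/, which is non-nasal, so the past-tense suffix is -aw, giving *tazotogaw*.
Since the final consonant of the past-tense form *tazotogaw* is /w/ (labial), it takes -vun, giving *tazotogawvun*.
The final sound of the agentive form *tazotogawvun* is /n/, which is a non-sibilant consonant, so the plural suffix is -a, giving *tazotogawvuna*.

tazotogawvuna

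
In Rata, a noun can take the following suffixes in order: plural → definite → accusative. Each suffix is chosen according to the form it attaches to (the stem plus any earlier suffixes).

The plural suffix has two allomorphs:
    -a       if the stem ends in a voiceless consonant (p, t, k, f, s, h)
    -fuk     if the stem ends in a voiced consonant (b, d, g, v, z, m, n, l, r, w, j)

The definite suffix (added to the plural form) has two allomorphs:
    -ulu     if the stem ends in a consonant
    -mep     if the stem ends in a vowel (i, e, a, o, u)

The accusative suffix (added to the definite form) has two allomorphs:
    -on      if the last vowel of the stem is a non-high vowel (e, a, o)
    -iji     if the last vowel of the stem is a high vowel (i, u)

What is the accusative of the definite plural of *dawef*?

*dawef* — final consonant /f/ (voiceless) → -a → *dawefa*.
The final sound of the plural form *dawefa* is /a/, which is a vowel, so the definite suffix is -mep, giving *dawefamep*.
The definite form *dawefamep*: last vowel = /e/, a non-high vowel → -on → *dawefamepon*.

dawefamepon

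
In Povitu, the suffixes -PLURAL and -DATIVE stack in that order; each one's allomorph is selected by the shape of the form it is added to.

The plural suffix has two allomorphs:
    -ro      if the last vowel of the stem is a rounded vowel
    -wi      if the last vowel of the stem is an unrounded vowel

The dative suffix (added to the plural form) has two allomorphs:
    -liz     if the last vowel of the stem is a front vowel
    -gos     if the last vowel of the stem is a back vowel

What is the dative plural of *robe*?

The last vowel of *robe* is /e/, which is an unrounded vowel, so the plural suffix is -wi, giving *robewi*.
The plural form *robewi* — last vowel /i/ (a front vowel) → -liz → *robewiliz*.

robewiliz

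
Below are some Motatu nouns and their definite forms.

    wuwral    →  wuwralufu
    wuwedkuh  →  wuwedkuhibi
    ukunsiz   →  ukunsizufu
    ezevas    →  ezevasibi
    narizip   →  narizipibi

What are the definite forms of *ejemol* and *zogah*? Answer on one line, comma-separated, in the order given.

ejemolufu, zogahibi

The pattern is voicing of the final consonant: -ibi when the stem ends in a voiceless consonant (*wuwedkuh*, *ezevas*, *narizip*); -ufu when the stem ends in a voiced consonant (*wuwral*, *ukunsiz*).
*ejemol*: final consonant = /l/, voiced → -ufu → *ejemolufu*.
The final consonant of *zogah* is /h/, which is voiceless, so the suffix is -ibi, giving *zogahibi*.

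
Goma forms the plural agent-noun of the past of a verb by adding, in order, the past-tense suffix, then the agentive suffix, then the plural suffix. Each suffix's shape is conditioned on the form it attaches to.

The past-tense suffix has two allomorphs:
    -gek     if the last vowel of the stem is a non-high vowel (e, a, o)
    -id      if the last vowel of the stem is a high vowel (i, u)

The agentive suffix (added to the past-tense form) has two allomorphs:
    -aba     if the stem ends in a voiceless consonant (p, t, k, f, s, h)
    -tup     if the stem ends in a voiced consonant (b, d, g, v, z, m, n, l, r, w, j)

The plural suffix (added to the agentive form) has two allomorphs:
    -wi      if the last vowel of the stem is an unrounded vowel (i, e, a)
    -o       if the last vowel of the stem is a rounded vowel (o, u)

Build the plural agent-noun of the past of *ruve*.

ruvegekabawi

*ruve*: last vowel = /e/, a non-high vowel → -gek → *ruvegek*.
The past-tense form *ruvegek* — final consonant /k/ (voiceless) → -aba → *ruvegekaba*.
The last vowel of the agentive form *ruvegekaba* is /a/, which is an unrounded vowel, so the plural suffix is -wi, giving *ruvegekabawi*.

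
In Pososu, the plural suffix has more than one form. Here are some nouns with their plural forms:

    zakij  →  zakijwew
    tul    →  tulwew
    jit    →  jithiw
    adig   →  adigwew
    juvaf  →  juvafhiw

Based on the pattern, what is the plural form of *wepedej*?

The pattern is voicing of the final consonant: -hiw when the stem ends in a voiceless consonant (*jit*, *juvaf*); -wew when the stem ends in a voiced consonant (*zakij*, *tul*, *adig*).
Since the final consonant of *wepedej* is /j/ (voiced), it takes -wew, giving *wepedejwew*.

wepedejwew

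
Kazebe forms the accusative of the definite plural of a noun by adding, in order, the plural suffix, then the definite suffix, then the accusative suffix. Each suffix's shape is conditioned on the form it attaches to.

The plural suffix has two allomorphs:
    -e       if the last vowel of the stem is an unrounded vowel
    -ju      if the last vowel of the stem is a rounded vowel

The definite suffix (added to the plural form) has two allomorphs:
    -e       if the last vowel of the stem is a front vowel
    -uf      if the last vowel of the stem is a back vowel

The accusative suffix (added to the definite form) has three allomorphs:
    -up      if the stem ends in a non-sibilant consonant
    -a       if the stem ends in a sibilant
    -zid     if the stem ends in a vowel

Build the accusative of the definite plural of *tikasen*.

tikaseneezid

*tikasen*: last vowel = /e/, an unrounded vowel → -e → *tikasene*.
The plural form *tikasene* — last vowel /e/ (a front vowel) → -e → *tikasenee*.
The definite form *tikasenee*: final sound = /e/, a vowel → -zid → *tikaseneezid*.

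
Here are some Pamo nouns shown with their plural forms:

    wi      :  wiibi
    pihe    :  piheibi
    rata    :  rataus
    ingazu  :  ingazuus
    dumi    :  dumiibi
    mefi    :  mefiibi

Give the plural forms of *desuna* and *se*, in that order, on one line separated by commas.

The pattern is front/back vowel harmony: -ibi when the last vowel of the stem is a front vowel (*wi*, *pihe*, *dumi*, *mefi*); -us when the last vowel of the stem is a back vowel (*rata*, *ingazu*).
Since the last vowel of *desuna* is /a/ (a back vowel), it takes -us, giving *desunaus*.
*se*: last vowel = /e/, a front vowel → -ibi → *seibi*.

desunaus, seibi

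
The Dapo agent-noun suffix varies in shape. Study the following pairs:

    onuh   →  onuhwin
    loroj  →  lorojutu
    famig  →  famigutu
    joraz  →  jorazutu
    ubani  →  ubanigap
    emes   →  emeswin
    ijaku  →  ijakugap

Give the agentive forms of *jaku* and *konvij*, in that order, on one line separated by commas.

jakugap, konvijutu

The alternation tracks the final sound of the stem — -win when the stem ends in a voiceless consonant (*onuh*, *emes*); -utu when the stem ends in a voiced consonant (*loroj*, *famig*, *joraz*); -gap when the stem ends in a vowel (*ubani*, *ijaku*).
*jaku* — final sound /u/ (a vowel) → -gap → *jakugap*.
The final sound of *konvij* is /j/, which is a voiced consonant, so the suffix is -utu, giving *konvijutu*.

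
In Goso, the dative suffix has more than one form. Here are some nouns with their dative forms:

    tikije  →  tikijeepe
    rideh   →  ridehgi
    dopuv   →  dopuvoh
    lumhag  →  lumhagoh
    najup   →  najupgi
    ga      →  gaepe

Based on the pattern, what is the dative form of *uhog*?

The alternation tracks the final sound of the stem — -gi when the stem ends in a voiceless consonant (*rideh*, *najup*); -oh when the stem ends in a voiced consonant (*dopuv*, *lumhag*); -epe when the stem ends in a vowel (*tikije*, *ga*).
*uhog*: final sound = /g/, a voiced consonant → -oh → *uhogoh*.

uhogoh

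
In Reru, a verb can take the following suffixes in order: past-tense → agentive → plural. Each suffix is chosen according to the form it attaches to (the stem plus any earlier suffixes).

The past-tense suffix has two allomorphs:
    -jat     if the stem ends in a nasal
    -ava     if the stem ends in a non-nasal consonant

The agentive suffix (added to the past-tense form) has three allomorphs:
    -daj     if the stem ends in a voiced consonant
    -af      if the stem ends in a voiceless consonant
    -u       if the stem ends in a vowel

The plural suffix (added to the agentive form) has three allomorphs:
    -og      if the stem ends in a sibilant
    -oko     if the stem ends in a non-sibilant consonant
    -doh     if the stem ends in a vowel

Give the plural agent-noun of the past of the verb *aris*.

arisavaudoh

The final consonant of *aris* is /s/, which is non-nasal, so the past-tense suffix is -ava, giving *arisava*.
The past-tense form *arisava* — final sound /a/ (a vowel) → -u → *arisavau*.
Since the final sound of the agentive form *arisavau* is /u/ (a vowel), it takes -doh, giving *arisavaudoh*.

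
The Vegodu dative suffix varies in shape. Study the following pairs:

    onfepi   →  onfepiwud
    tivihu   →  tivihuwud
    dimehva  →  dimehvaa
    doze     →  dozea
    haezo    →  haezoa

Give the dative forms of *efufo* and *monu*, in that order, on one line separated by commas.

Looking at the last vowel of each stem: -wud when the last vowel of the stem is a high vowel (*onfepi*, *tivihu*); -a when the last vowel of the stem is a non-high vowel (*dimehva*, *doze*, *haezo*).
Since the last vowel of *efufo* is /o/ (a non-high vowel), it takes -a, giving *efufoa*.
Since the last vowel of *monu* is /u/ (a high vowel), it takes -wud, giving *monuwud*.

efufoa, monuwud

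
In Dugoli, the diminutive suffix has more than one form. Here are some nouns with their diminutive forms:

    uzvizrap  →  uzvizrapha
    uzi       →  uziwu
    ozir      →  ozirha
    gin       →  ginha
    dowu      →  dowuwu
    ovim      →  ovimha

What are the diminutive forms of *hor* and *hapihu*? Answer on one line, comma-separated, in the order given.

Looking at the final sound of each stem: -ha when the stem ends in a consonant (*uzvizrap*, *ozir*, *gin*, *ovim*); -wu when the stem ends in a vowel (*uzi*, *dowu*).
*hor*: final sound = /r/, a consonant → -ha → *horha*.
The final sound of *hapihu* is /u/, which is a vowel, so the suffix is -wu, giving *hapihuwu*.

horha, hapihuwu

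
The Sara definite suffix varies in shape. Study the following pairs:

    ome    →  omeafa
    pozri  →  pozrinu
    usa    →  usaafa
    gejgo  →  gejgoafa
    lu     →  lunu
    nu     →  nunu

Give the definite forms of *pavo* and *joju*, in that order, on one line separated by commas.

pavoafa, jojunu

Looking at the last vowel of each stem: -nu when the last vowel of the stem is a high vowel (*pozri*, *lu*, *nu*); -afa when the last vowel of the stem is a non-high vowel (*ome*, *usa*, *gejgo*).
*pavo* — last vowel /o/ (a non-high vowel) → -afa → *pavoafa*.
*joju* — last vowel /u/ (a high vowel) → -nu → *jojunu*.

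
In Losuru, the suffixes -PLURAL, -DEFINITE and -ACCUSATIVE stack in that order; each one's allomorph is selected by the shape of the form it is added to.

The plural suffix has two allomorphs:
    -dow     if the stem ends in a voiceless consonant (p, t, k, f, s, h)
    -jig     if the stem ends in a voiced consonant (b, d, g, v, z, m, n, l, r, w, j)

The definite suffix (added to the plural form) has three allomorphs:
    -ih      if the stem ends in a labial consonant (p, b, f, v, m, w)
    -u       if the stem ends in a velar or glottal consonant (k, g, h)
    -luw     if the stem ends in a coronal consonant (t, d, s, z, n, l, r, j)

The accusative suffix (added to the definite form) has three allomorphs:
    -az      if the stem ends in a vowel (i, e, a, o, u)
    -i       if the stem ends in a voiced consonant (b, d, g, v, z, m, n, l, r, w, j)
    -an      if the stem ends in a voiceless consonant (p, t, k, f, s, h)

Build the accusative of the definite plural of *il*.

Since the final consonant of *il* is /l/ (voiced), it takes -jig, giving *iljig*.
The plural form *iljig* — final consonant /g/ (velar/glottal) → -u → *iljigu*.
The definite form *iljigu* — final sound /u/ (a vowel) → -az → *iljiguaz*.

iljiguaz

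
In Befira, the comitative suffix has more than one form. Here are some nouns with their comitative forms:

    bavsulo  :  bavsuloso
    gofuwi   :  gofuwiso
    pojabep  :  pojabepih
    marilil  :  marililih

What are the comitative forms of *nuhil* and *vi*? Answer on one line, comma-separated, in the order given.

The pattern is consonant vs. vowel: -ih when the stem ends in a consonant (*pojabep*, *marilil*); -so when the stem ends in a vowel (*bavsulo*, *gofuwi*).
*nuhil* — final sound /l/ (a consonant) → -ih → *nuhilih*.
*vi* — final sound /i/ (a vowel) → -so → *viso*.

nuhilih, viso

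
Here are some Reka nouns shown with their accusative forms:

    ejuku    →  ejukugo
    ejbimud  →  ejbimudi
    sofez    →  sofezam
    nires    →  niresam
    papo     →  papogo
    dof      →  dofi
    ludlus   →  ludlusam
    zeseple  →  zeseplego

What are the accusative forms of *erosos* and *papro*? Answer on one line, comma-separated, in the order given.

The alternation tracks the final sound of the stem — -am when the stem ends in a sibilant (*sofez*, *nires*, *ludlus*); -i when the stem ends in a non-sibilant consonant (*ejbimud*, *dof*); -go when the stem ends in a vowel (*ejuku*, *papo*, *zeseple*).
Since the final sound of *erosos* is /s/ (a sibilant), it takes -am, giving *erososam*.
The final sound of *papro* is /o/, which is a vowel, so the suffix is -go, giving *paprogo*.

erososam, paprogo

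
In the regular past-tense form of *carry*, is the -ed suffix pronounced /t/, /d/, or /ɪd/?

The stem *carry* ends in a voiced sound other than /d/.
The -ed suffix is realized as /ɪd/ after /t, d/; as /t/ after other voiceless consonants; and as /d/ after other voiced sounds.
So -ed on *carry* is pronounced /d/.

/d/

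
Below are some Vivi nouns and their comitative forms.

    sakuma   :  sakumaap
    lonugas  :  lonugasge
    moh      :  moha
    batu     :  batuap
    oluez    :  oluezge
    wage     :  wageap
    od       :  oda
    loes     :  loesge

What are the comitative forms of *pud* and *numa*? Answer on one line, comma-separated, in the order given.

puda, numaap

The alternation tracks the final sound of the stem — -ge when the stem ends in a sibilant (*lonugas*, *oluez*, *loes*); -a when the stem ends in a non-sibilant consonant (*moh*, *od*); -ap when the stem ends in a vowel (*sakuma*, *batu*, *wage*).
Since the final sound of *pud* is /d/ (a non-sibilant consonant), it takes -a, giving *puda*.
*numa* — final sound /a/ (a vowel) → -ap → *numaap*.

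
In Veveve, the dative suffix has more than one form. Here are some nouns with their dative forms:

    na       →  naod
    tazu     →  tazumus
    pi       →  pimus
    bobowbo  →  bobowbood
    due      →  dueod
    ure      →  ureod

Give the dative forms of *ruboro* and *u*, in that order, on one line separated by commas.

ruborood, umus

Looking at the last vowel of each stem: -mus when the last vowel of the stem is a high vowel (*tazu*, *pi*); -od when the last vowel of the stem is a non-high vowel (*na*, *bobowbo*, *due*, *ure*).
Since the last vowel of *ruboro* is /o/ (a non-high vowel), it takes -od, giving *ruborood*.
*u*: last vowel = /u/, a high vowel → -mus → *umus*.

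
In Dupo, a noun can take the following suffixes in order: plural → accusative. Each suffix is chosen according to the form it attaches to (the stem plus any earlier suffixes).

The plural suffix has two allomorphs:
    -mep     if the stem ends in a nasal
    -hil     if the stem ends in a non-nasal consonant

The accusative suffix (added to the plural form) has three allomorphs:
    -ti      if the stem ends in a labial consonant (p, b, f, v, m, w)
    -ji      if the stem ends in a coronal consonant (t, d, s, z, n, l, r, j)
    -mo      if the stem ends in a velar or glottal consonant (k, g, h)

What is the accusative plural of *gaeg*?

Since the final consonant of *gaeg* is /g/ (non-nasal), it takes -hil, giving *gaeghil*.
The plural form *gaeghil*: final consonant = /l/, coronal → -ji → *gaeghilji*.

gaeghilji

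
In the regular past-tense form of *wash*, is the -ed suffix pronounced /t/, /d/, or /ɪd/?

The stem *wash* ends in a voiceless consonant other than /t/.
The -ed suffix is realized as /ɪd/ after /t, d/; as /t/ after other voiceless consonants; and as /d/ after other voiced sounds.
So -ed on *wash* is pronounced /t/.

/t/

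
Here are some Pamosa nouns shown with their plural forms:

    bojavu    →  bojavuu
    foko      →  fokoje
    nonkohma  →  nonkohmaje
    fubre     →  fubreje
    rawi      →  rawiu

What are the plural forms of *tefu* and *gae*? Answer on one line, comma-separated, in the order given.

The alternation tracks the last vowel of the stem — -u when the last vowel of the stem is a high vowel (*bojavu*, *rawi*); -je when the last vowel of the stem is a non-high vowel (*foko*, *nonkohma*, *fubre*).
Since the last vowel of *tefu* is /u/ (a high vowel), it takes -u, giving *tefuu*.
*gae*: last vowel = /e/, a non-high vowel → -je → *gaeje*.

tefuu, gaeje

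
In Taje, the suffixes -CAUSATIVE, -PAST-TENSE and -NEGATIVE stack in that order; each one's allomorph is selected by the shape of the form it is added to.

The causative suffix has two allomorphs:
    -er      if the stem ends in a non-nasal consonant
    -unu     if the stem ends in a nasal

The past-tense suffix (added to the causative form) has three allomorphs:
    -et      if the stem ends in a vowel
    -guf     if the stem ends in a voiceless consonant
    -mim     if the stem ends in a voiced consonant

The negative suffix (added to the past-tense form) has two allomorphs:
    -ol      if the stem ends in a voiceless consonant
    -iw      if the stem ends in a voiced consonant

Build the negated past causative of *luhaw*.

luhawermimiw

*luhaw*: final consonant = /w/, non-nasal → -er → *luhawer*.
The causative form *luhawer*: final sound = /r/, a voiced consonant → -mim → *luhawermim*.
Since the final consonant of the past-tense form *luhawermim* is /m/ (voiced), it takes -iw, giving *luhawermimiw*.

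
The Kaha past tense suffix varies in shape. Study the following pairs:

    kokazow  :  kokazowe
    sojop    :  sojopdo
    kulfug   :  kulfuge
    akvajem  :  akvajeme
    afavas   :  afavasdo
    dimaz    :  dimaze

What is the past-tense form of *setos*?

setosdo

The pattern is voicing of the final consonant: -do when the stem ends in a voiceless consonant (*sojop*, *afavas*); -e when the stem ends in a voiced consonant (*kokazow*, *kulfug*, *akvajem*, *dimaz*).
The final consonant of *setos* is /s/, which is voiceless, so the suffix is -do, giving *setosdo*.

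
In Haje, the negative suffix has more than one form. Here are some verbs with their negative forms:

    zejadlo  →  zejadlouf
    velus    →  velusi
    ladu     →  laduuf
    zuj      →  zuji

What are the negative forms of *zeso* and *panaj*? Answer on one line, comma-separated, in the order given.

zesouf, panaji

The suffix is conditioned by the final sound: -i when the stem ends in a consonant (*velus*, *zuj*); -uf when the stem ends in a vowel (*zejadlo*, *ladu*).
Since the final sound of *zeso* is /o/ (a vowel), it takes -uf, giving *zesouf*.
Since the final sound of *panaj* is /j/ (a consonant), it takes -i, giving *panaji*.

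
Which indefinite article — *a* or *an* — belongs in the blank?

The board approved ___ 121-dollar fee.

a

The indefinite article is chosen by the initial *sound* of the following word, not its spelling.
The number *121* is spoken "one hundred …", beginning with /wʌn/ — a consonant sound.
So the article is *a*: The board approved a 121-dollar fee.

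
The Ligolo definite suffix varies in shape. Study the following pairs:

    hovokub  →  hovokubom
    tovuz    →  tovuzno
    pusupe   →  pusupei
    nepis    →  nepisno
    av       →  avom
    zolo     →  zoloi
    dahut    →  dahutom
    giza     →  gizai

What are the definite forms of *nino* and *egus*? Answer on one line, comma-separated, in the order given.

Looking at the final sound of each stem: -no when the stem ends in a sibilant (*tovuz*, *nepis*); -om when the stem ends in a non-sibilant consonant (*hovokub*, *av*, *dahut*); -i when the stem ends in a vowel (*pusupe*, *zolo*, *giza*).
The final sound of *nino* is /o/, which is a vowel, so the suffix is -i, giving *ninoi*.
Since the final sound of *egus* is /s/ (a sibilant), it takes -no, giving *egusno*.

ninoi, egusno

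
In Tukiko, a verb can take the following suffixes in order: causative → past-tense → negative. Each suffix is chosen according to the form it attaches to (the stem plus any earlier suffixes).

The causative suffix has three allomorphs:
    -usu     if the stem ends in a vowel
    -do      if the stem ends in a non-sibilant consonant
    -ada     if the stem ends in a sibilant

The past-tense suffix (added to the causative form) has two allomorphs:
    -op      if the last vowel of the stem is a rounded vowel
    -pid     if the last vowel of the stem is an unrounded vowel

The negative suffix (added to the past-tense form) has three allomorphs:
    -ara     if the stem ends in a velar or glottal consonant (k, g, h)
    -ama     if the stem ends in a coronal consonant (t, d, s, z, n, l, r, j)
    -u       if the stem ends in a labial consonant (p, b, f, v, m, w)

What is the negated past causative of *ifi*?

ifiusuopu

*ifi*: final sound = /i/, a vowel → -usu → *ifiusu*.
The causative form *ifiusu*: last vowel = /u/, a rounded vowel → -op → *ifiusuop*.
The final consonant of the past-tense form *ifiusuop* is /p/, which is labial, so the negative suffix is -u, giving *ifiusuopu*.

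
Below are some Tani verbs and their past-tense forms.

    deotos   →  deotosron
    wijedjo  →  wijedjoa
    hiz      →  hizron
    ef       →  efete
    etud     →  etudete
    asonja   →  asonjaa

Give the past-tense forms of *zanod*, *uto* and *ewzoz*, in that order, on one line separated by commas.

zanodete, utoa, ewzozron

Looking at the final sound of each stem: -ron when the stem ends in a sibilant (*deotos*, *hiz*); -ete when the stem ends in a non-sibilant consonant (*ef*, *etud*); -a when the stem ends in a vowel (*wijedjo*, *asonja*).
Since the final sound of *zanod* is /d/ (a non-sibilant consonant), it takes -ete, giving *zanodete*.
Since the final sound of *uto* is /o/ (a vowel), it takes -a, giving *utoa*.
*ewzoz* — final sound /z/ (a sibilant) → -ron → *ewzozron*.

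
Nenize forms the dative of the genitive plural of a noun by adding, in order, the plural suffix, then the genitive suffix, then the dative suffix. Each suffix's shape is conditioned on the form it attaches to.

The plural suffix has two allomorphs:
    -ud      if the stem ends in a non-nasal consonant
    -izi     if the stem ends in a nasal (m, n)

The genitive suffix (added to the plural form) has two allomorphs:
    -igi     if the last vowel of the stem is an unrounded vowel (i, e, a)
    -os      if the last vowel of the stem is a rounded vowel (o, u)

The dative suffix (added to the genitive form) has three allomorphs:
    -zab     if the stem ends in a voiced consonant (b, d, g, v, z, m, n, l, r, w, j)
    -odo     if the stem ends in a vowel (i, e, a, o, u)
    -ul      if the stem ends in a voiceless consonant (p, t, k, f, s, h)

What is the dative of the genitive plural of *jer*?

Since the final consonant of *jer* is /r/ (non-nasal), it takes -ud, giving *jerud*.
Since the last vowel of the plural form *jerud* is /u/ (a rounded vowel), it takes -os, giving *jerudos*.
Since the final sound of the genitive form *jerudos* is /s/ (a voiceless consonant), it takes -ul, giving *jerudosul*.

jerudosul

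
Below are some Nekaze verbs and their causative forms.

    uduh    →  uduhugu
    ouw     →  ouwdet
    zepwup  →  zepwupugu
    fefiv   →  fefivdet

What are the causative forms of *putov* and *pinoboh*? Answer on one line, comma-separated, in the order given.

Looking at the final consonant of each stem: -ugu when the stem ends in a voiceless consonant (*uduh*, *zepwup*); -det when the stem ends in a voiced consonant (*ouw*, *fefiv*).
*putov*: final consonant = /v/, voiced → -det → *putovdet*.
Since the final consonant of *pinoboh* is /h/ (voiceless), it takes -ugu, giving *pinobohugu*.

putovdet, pinobohugu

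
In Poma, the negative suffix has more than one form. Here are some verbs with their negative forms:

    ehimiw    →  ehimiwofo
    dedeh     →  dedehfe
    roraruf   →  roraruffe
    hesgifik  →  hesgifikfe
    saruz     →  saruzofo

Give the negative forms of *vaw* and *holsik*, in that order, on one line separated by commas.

The pattern is voicing of the final consonant: -fe when the stem ends in a voiceless consonant (*dedeh*, *roraruf*, *hesgifik*); -ofo when the stem ends in a voiced consonant (*ehimiw*, *saruz*).
*vaw* — final consonant /w/ (voiced) → -ofo → *vawofo*.
*holsik* — final consonant /k/ (voiceless) → -fe → *holsikfe*.

vawofo, holsikfe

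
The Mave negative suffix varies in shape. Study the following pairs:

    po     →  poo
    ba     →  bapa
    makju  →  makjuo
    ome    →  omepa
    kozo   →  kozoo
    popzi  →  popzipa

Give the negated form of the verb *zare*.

Looking at the last vowel of each stem: -o when the last vowel of the stem is a rounded vowel (*po*, *makju*, *kozo*); -pa when the last vowel of the stem is an unrounded vowel (*ba*, *ome*, *popzi*).
Since the last vowel of *zare* is /e/ (an unrounded vowel), it takes -pa, giving *zarepa*.

zarepa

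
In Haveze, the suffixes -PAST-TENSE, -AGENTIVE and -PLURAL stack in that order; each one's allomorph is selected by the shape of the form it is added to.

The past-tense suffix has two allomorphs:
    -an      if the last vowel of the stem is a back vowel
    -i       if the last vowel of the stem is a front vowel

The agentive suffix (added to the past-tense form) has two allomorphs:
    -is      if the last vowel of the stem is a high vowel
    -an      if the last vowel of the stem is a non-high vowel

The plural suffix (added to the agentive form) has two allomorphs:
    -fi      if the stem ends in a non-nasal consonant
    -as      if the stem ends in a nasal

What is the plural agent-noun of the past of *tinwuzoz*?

Since the last vowel of *tinwuzoz* is /o/ (a back vowel), it takes -an, giving *tinwuzozan*.
The past-tense form *tinwuzozan* — last vowel /a/ (a non-high vowel) → -an → *tinwuzozanan*.
The agentive form *tinwuzozanan* — final consonant /n/ (a nasal) → -as → *tinwuzozananas*.

tinwuzozananas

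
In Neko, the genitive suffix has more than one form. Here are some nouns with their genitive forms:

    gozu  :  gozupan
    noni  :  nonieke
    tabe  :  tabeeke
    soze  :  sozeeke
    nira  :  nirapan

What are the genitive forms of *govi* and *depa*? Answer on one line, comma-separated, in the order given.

The alternation tracks the last vowel of the stem — -eke when the last vowel of the stem is a front vowel (*noni*, *tabe*, *soze*); -pan when the last vowel of the stem is a back vowel (*gozu*, *nira*).
*govi* — last vowel /i/ (a front vowel) → -eke → *govieke*.
The last vowel of *depa* is /a/, which is a back vowel, so the suffix is -pan, giving *depapan*.

govieke, depapan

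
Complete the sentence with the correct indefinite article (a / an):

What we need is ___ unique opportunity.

a

The indefinite article is chosen by the initial *sound* of the following word, not its spelling.
*unique* begins with the sound /juː/ (u pronounced /juː/) — a consonant sound.
So the article is *a*: What we need is a unique opportunity.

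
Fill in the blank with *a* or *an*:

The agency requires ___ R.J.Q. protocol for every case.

The indefinite article is chosen by the initial *sound* of the following word, not its spelling.
The initialism *R.J.Q.* is read letter by letter; the first letter, R, is pronounced /ɑr/, which begins with a vowel sound.
So the article is *an*: The agency requires an R.J.Q. protocol for every case.

an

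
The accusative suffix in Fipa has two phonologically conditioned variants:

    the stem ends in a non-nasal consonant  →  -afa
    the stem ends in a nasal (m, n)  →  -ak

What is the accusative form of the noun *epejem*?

epejemak

The final consonant of *epejem* is /m/, which is a nasal, so the suffix is -ak, giving *epejemak*.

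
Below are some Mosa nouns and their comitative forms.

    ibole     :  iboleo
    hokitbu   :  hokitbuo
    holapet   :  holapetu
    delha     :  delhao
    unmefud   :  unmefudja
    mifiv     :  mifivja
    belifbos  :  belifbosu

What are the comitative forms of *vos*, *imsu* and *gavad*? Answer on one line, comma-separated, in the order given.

The pattern is voicing of the final sound: -u when the stem ends in a voiceless consonant (*holapet*, *belifbos*); -ja when the stem ends in a voiced consonant (*unmefud*, *mifiv*); -o when the stem ends in a vowel (*ibole*, *hokitbu*, *delha*).
*vos*: final sound = /s/, a voiceless consonant → -u → *vosu*.
The final sound of *imsu* is /u/, which is a vowel, so the suffix is -o, giving *imsuo*.
Since the final sound of *gavad* is /d/ (a voiced consonant), it takes -ja, giving *gavadja*.

vosu, imsuo, gavadja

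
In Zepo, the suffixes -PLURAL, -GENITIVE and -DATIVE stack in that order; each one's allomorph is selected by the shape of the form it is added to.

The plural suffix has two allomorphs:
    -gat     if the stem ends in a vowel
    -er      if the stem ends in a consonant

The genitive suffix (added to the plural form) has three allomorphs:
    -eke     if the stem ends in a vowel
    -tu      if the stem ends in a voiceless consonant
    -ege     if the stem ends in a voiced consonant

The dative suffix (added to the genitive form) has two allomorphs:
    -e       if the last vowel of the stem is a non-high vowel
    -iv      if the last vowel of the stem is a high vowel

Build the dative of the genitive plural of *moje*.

Since the final sound of *moje* is /e/ (a vowel), it takes -gat, giving *mojegat*.
The plural form *mojegat*: final sound = /t/, a voiceless consonant → -tu → *mojegattu*.
The last vowel of the genitive form *mojegattu* is /u/, which is a high vowel, so the dative suffix is -iv, giving *mojegattuiv*.

mojegattuiv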